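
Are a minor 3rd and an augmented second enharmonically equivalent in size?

Both span 3 semitones: a minor third and an augmented second are the same chromatic distance.

Yes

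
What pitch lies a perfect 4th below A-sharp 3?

E-sharp 3

Counting four letter names down from A lands on E.
Moving 5 semitones down from A#3 (the size of a perfect fourth) reaches E#3.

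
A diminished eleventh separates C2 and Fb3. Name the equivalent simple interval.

d4

Take out an octave (7 from the number): 11 − 7 = 4.
Quality carries through unchanged, so the simple form is a diminished fourth.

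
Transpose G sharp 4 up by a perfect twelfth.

Five letters up from G (plus an octave) reaches D.
A perfect twelfth is 19 semitones; 19 semitones up from G#4 gives D#6.

D sharp 6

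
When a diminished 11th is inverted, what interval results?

First reduce the compound diminished eleventh to its simple form, a diminished fourth.
Interval numbers invert to sum to nine: 4 + 5 = 9, so a fourth inverts to a fifth.
The quality also flips — diminished becomes augmented — giving an augmented fifth.

A5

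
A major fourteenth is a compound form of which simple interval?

major seventh

Take out an octave (7 from the number): 14 − 7 = 7.
Quality carries through unchanged, so the simple form is a major seventh.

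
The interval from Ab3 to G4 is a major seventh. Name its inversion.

Inverted interval numbers add to nine, so a seventh pairs with a second (7 + 2 = 9).
And major becomes minor under inversion, so we get a minor second.

minor 2nd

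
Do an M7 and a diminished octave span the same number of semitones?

Yes

A major seventh = 11 semitones = a diminished octave; enharmonically equal.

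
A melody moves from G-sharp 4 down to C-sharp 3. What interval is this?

Descending from G#4 to C#3 is the same interval as ascending C#3 to G#4.
C to G spans five letter names (C-D-E-F-G), plus an octave: a twelfth.
C#3 to G#4 is 19 semitones, matching the perfect twelfth exactly, so the quality is perfect.
(Equivalently, a compound perfect fifth: a perfect fifth plus an octave.)

P12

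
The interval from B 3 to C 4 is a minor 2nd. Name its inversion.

Interval numbers invert to sum to nine: 2 + 7 = 9, so a second inverts to a seventh.
Quality inverts too: minor becomes major. That makes the inversion a major seventh.

major seventh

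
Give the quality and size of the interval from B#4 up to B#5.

B to B is the same letter name, plus an octave — that makes it an octave of some quality.
The perfect octave spans 12 semitones, and B#4 to B#5 is exactly 12 semitones — so this is a perfect octave.

P8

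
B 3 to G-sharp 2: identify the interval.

minor tenth

Descending from B3 to G#2 is the same interval as ascending G#2 to B3.
G to B spans three letter names (G-A-B), plus an octave — that makes it a tenth of some quality.
At 15 semitones, G#2→B3 falls one short of a major tenth: minor.
(Equivalently, a compound minor third: a minor third plus an octave.)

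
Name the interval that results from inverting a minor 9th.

First reduce the compound minor ninth to its simple form, a minor second.
Interval numbers invert to sum to nine: 2 + 7 = 9, so a second inverts to a seventh.
The quality also flips — minor becomes major — giving a major seventh.

M7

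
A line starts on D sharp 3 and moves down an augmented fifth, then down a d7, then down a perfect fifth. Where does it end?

D sharp 1

Down an augmented fifth from D#3: G2 (8 semitones down).
A diminished seventh down from G2 is A#1.
A perfect fifth down from A#1 is D#1.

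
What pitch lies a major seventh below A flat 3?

B double-flat 2

Seven letter names down from A: B.
A major seventh is 11 semitones; 11 semitones down from Ab3 gives Bbb2.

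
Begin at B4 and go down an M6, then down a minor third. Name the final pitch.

B3

A major sixth down from B4 is D4.
Down a minor third from D4: B3 (3 semitones down).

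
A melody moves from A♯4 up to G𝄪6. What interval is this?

major fourteenth

A to G spans seven letter names (A-B-C-D-E-F-G), plus an octave — that makes it a fourteenth of some quality.
A#4 to G##6 is 23 semitones, matching the major fourteenth exactly, so the quality is major.
(Equivalently, a compound major seventh: a major seventh plus an octave.)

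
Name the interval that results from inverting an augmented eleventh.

First reduce the compound augmented eleventh to its simple form, an augmented fourth.
Inverted interval numbers add to nine, so a fourth pairs with a fifth (4 + 5 = 9).
The quality also flips — augmented becomes diminished — giving a diminished fifth.

diminished 5th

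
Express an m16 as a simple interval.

Each octave removed subtracts seven from the number: 16 − 14 = 2.
So a minor sixteenth is 2 octaves plus a minor second. The quality is unchanged.

minor second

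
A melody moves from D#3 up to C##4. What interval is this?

D to C spans seven letter names (D-E-F-G-A-B-C): a seventh.
Counting semitones, D#3→C##4 is 11, which is the major seventh.

M7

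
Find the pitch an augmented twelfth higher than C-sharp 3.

G-double-sharp 4

The twelfth's letter: C up five letter names plus an octave → G.
An augmented twelfth is 20 semitones; 20 semitones up from C#3 gives G##4.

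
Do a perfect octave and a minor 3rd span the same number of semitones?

12 semitones (perfect octave) vs 3 semitones (minor third): not equal.

No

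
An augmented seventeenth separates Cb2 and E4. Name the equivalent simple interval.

A3

Each octave removed subtracts seven from the number: 17 − 14 = 3.
That makes an augmented seventeenth a compound augmented third — 2 octaves plus an augmented third.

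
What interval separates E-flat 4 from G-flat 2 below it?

major 13th

Descending from Eb4 to Gb2 is the same interval as ascending Gb2 to Eb4.
G to E spans six letter names (G-A-B-C-D-E), plus an octave — that makes it a thirteenth of some quality.
Counting semitones, Gb2→Eb4 is 21, which is the major thirteenth.
(Equivalently, a compound major sixth: a major sixth plus an octave.)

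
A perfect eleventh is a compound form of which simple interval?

perfect fourth

Take out an octave (7 from the number): 11 − 7 = 4.
Quality carries through unchanged, so the simple form is a perfect fourth.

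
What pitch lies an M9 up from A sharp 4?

B sharp 5

Counting two letter names plus an octave up from A lands on B.
A major ninth is 14 semitones; 14 semitones up from A#4 gives B#5.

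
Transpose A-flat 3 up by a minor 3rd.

Three letter names up from A: C.
A minor third is 3 semitones; 3 semitones up from Ab3 gives Cb4.

C-flat 4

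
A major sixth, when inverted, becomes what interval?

minor third

Interval numbers invert to sum to nine: 6 + 3 = 9, so a sixth inverts to a third.
And major becomes minor under inversion, so we get a minor third.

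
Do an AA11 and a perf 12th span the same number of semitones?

A doubly augmented eleventh spans 19 semitones, and a perfect twelfth also spans 19 semitones — they're enharmonic.

Yes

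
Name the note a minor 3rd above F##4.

A#4

The third takes the letter from F up to A.
A minor third is 3 semitones; 3 semitones up from F##4 gives A#4.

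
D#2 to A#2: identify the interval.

perfect fifth

D to A spans five letter names (D-E-F-G-A): a fifth.
D#2 to A#2 is 7 semitones, matching the perfect fifth exactly, so the quality is perfect.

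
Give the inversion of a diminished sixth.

The rule of nine gives the new number: 9 − 6 = 3, so a sixth becomes a third.
And diminished becomes augmented under inversion, so we get an augmented third.

A3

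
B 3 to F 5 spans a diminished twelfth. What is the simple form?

diminished 5th

Take out an octave (7 from the number): 12 − 7 = 5.
Quality carries through unchanged, so the simple form is a diminished fifth.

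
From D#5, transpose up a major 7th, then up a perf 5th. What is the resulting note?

G##6

Up a major seventh from D#5: C##6 (11 semitones up).
Up a perfect fifth from C##6: G##6 (7 semitones up).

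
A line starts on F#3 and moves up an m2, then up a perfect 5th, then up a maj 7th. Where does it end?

A minor second up from F#3 is G3.
A perfect fifth up from G3 is D4.
A major seventh up from D4 is C#5.

C#5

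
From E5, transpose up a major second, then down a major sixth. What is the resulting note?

A major second up from E5 is F#5.
A major sixth down from F#5 is A4.

A4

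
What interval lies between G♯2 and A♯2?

major 2nd

G to A spans two letter names (G-A) — that makes it a second of some quality.
Counting semitones, G#2→A#2 is 2, which is the major second.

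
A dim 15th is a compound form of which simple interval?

Each octave removed subtracts seven from the number: 15 − 7 = 8.
So a diminished fifteenth is an octave plus a diminished octave. The quality is unchanged.

d8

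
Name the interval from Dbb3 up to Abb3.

perfect 5th

D to A spans five letter names (D-E-F-G-A), so the interval is some kind of fifth.
The perfect fifth spans 7 semitones, and Dbb3 to Abb3 is exactly 7 semitones — so this is a perfect fifth.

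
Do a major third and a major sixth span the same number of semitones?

A major third is 4 semitones but a major sixth is 9 semitones — different sizes.

No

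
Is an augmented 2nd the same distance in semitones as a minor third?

An augmented second spans 3 semitones, and a minor third also spans 3 semitones — they're enharmonic.

Yes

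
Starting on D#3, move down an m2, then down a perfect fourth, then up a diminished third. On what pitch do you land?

D#3 down a minor second → C##3 (1 semitone).
A perfect fourth down from C##3 is G##2.
Up a diminished third from G##2: B2 (2 semitones up).

B2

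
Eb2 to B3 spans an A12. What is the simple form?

Subtracting seven from the interval number removes an octave: 12 − 7 = 5.
That makes an augmented twelfth a compound augmented fifth — an octave plus an augmented fifth.

A5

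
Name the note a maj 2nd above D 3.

The second takes the letter from D up to E.
A major second is 2 semitones; 2 semitones up from D3 gives E3.

E 3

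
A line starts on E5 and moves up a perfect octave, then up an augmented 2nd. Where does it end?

F##6

A perfect octave up from E5 is E6.
An augmented second up from E6 is F##6.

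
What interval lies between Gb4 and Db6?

perfect twelfth

G to D spans five letter names (G-A-B-C-D), plus an octave — that makes it a twelfth of some quality.
Counting semitones, Gb4→Db6 is 19, which is the perfect twelfth.
(Equivalently, a compound perfect fifth: a perfect fifth plus an octave.)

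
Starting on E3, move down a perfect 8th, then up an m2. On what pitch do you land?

F2

Down a perfect octave from E3: E2 (12 semitones down).
Up a minor second from E2: F2 (1 semitone up).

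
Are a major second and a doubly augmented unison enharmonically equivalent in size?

Yes

A major second = 2 semitones = a doubly augmented unison; enharmonically equal.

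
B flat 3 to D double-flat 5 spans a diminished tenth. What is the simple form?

diminished 3rd

Subtracting seven from the interval number removes an octave: 10 − 7 = 3.
Quality carries through unchanged, so the simple form is a diminished third.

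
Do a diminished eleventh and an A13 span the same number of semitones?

A diminished eleventh is 16 semitones but an augmented thirteenth is 22 semitones — different sizes.

No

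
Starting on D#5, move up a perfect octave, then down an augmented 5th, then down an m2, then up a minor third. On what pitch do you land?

A5

Up a perfect octave from D#5: D#6 (12 semitones up).
An augmented fifth down from D#6 is G5.
Down a minor second from G5: F#5 (1 semitone down).
F#5 up a minor third → A5 (3 semitones).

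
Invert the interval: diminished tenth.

augmented 6th

First reduce the compound diminished tenth to its simple form, a diminished third.
The rule of nine gives the new number: 9 − 3 = 6, so a third becomes a sixth.
Quality inverts too: diminished becomes augmented. That makes the inversion an augmented sixth.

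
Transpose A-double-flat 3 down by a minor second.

Two letter names down from A: G.
Moving 1 semitone down from Abb3 (the size of a minor second) reaches Gb3.

G-flat 3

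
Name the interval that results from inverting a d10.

augmented sixth

First reduce the compound diminished tenth to its simple form, a diminished third.
Interval numbers invert to sum to nine: 3 + 6 = 9, so a third inverts to a sixth.
The quality also flips — diminished becomes augmented — giving an augmented sixth.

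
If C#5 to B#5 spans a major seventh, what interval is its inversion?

m2

Inverted interval numbers add to nine, so a seventh pairs with a second (7 + 2 = 9).
Quality inverts too: major becomes minor. That makes the inversion a minor second.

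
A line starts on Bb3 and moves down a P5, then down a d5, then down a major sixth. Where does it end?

Bb3 down a perfect fifth → Eb3 (7 semitones).
Down a diminished fifth from Eb3: A2 (6 semitones down).
A2 down a major sixth → C2 (9 semitones).

C2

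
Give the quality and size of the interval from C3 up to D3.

major second

C to D spans two letter names (C-D) — that makes it a second of some quality.
C3 to D3 is 2 semitones, matching the major second exactly, so the quality is major.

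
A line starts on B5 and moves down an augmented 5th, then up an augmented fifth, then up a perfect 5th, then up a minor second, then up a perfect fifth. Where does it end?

An augmented fifth down from B5 is Eb5.
Up an augmented fifth from Eb5: B5 (8 semitones up).
A perfect fifth up from B5 is F#6.
A minor second up from F#6 is G6.
Up a perfect fifth from G6: D7 (7 semitones up).

D7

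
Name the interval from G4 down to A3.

minor seventh

Descending from G4 to A3 is the same interval as ascending A3 to G4.
A to G spans seven letter names (A-B-C-D-E-F-G) — that makes it a seventh of some quality.
A3 to G4 is 10 semitones, a half step short of the major seventh (11), so this is minor.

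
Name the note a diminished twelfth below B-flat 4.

Five letters down from B (plus an octave) reaches E.
A diminished twelfth spans 18 semitones, so from Bb4 the target pitch is E3.

E 3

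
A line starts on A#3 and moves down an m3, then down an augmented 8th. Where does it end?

A#3 down a minor third → F##3 (3 semitones).
An augmented octave down from F##3 is F#2.

F#2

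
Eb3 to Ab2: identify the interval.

Descending from Eb3 to Ab2 is the same interval as ascending Ab2 to Eb3.
A to E spans five letter names (A-B-C-D-E): a fifth.
The perfect fifth spans 7 semitones, and Ab2 to Eb3 is exactly 7 semitones — so this is a perfect fifth.

perfect fifth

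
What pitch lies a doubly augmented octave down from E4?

For an octave the letter name doesn't change: still E, an octave down.
Moving 14 semitones down from E4 (the size of a doubly augmented octave) reaches Ebb3.

Ebb3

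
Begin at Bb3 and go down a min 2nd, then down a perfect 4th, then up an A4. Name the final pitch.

A#3

Down a minor second from Bb3: A3 (1 semitone down).
Down a perfect fourth from A3: E3 (5 semitones down).
E3 up an augmented fourth → A#3 (6 semitones).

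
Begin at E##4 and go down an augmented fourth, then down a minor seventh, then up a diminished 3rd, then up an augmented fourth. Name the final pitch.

Down an augmented fourth from E##4: B#3 (6 semitones down).
Down a minor seventh from B#3: C##3 (10 semitones down).
C##3 up a diminished third → E3 (2 semitones).
Up an augmented fourth from E3: A#3 (6 semitones up).

A#3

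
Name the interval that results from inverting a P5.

Inverted interval numbers add to nine, so a fifth pairs with a fourth (5 + 4 = 9).
The quality also flips — perfect stays perfect — giving a perfect fourth.

P4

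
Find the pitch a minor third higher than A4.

The third takes the letter from A up to C.
A minor third is 3 semitones; 3 semitones up from A4 gives C5.

C5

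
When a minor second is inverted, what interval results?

major seventh

Interval numbers invert to sum to nine: 2 + 7 = 9, so a second inverts to a seventh.
Quality inverts too: minor becomes major. That makes the inversion a major seventh.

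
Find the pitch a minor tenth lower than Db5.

Bb3

Three letters down from D (plus an octave) reaches B.
A minor tenth is 15 semitones; 15 semitones down from Db5 gives Bb3.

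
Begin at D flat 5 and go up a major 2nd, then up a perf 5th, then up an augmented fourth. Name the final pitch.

E 6

Up a major second from Db5: Eb5 (2 semitones up).
A perfect fifth up from Eb5 is Bb5.
Bb5 up an augmented fourth → E6 (6 semitones).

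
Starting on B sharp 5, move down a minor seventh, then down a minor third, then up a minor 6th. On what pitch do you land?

F double-sharp 5

A minor seventh down from B#5 is C##5.
C##5 down a minor third → A##4 (3 semitones).
A minor sixth up from A##4 is F##5.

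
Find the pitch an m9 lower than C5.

The ninth's letter: C down two letter names plus an octave → B.
Moving 13 semitones down from C5 (the size of a minor ninth) reaches B3.

B3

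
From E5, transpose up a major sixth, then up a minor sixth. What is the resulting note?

E5 up a major sixth → C#6 (9 semitones).
A minor sixth up from C#6 is A6.

A6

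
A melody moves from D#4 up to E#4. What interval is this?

major second

D to E spans two letter names (D-E) — that makes it a second of some quality.
Counting semitones, D#4→E#4 is 2, which is the major second.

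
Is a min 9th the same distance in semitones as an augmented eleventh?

13 semitones (minor ninth) vs 18 semitones (augmented eleventh): not equal.

No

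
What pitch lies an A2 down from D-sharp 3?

Counting two letter names down from D lands on C.
An augmented second spans 3 semitones, so from D#3 the target pitch is C3.

C 3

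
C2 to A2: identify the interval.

C to A spans six letter names (C-D-E-F-G-A), so the interval is some kind of sixth.
Counting semitones, C2→A2 is 9, which is the major sixth.

major 6th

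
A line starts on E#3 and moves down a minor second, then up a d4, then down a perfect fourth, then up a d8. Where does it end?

Down a minor second from E#3: D##3 (1 semitone down).
A diminished fourth up from D##3 is G#3.
G#3 down a perfect fourth → D#3 (5 semitones).
Up a diminished octave from D#3: D4 (11 semitones up).

D4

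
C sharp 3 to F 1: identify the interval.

Descending from C#3 to F1 is the same interval as ascending F1 to C#3.
F to C spans five letter names (F-G-A-B-C), plus an octave — that makes it a twelfth of some quality.
The perfect twelfth is 19 semitones; here we have 20, one semitone wider: augmented.
(Equivalently, a compound augmented fifth: an augmented fifth plus an octave.)

augmented 12th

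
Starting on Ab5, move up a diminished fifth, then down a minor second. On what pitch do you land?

Up a diminished fifth from Ab5: Ebb6 (6 semitones up).
A minor second down from Ebb6 is Db6.

Db6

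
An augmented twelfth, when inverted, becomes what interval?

First reduce the compound augmented twelfth to its simple form, an augmented fifth.
Interval numbers invert to sum to nine: 5 + 4 = 9, so a fifth inverts to a fourth.
The quality also flips — augmented becomes diminished — giving a diminished fourth.

diminished 4th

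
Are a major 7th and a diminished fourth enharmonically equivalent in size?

No

A major seventh is 11 semitones but a diminished fourth is 4 semitones — different sizes.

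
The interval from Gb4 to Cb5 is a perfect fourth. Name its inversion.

Inverted interval numbers add to nine, so a fourth pairs with a fifth (4 + 5 = 9).
The quality also flips — perfect stays perfect — giving a perfect fifth.

P5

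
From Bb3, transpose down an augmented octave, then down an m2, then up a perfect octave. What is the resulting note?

Ab3

An augmented octave down from Bb3 is Bbb2.
Down a minor second from Bbb2: Ab2 (1 semitone down).
Up a perfect octave from Ab2: Ab3 (12 semitones up).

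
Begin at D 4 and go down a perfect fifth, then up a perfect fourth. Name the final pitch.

Down a perfect fifth from D4: G3 (7 semitones down).
Up a perfect fourth from G3: C4 (5 semitones up).

C 4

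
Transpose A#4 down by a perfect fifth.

D#4

Counting five letter names down from A lands on D.
Moving 7 semitones down from A#4 (the size of a perfect fifth) reaches D#4.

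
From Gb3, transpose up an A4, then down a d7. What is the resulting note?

Up an augmented fourth from Gb3: C4 (6 semitones up).
Down a diminished seventh from C4: D#3 (9 semitones down).

D#3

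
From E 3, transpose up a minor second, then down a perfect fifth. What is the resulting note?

E3 up a minor second → F3 (1 semitone).
A perfect fifth down from F3 is Bb2.

B flat 2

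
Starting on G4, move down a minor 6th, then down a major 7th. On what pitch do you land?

C3

A minor sixth down from G4 is B3.
A major seventh down from B3 is C3.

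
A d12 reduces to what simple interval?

Take out an octave (7 from the number): 12 − 7 = 5.
That makes a diminished twelfth a compound diminished fifth — an octave plus a diminished fifth.

diminished 5th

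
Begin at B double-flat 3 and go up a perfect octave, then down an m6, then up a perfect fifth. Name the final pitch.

Up a perfect octave from Bbb3: Bbb4 (12 semitones up).
A minor sixth down from Bbb4 is Db4.
A perfect fifth up from Db4 is Ab4.

A flat 4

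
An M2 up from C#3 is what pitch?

Two letter names up from C: D.
A major second spans 2 semitones, so from C#3 the target pitch is D#3.

D#3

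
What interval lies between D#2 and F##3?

major tenth

D to F spans three letter names (D-E-F), plus an octave — that makes it a tenth of some quality.
D#2 to F##3 is 16 semitones, matching the major tenth exactly, so the quality is major.
(Equivalently, a compound major third: a major third plus an octave.)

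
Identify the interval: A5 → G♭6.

diminished seventh

A to G spans seven letter names (A-B-C-D-E-F-G): a seventh.
The major seventh is 11 semitones; here we have 9, two semitones narrower: diminished.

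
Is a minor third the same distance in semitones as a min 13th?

No

3 semitones (minor third) vs 20 semitones (minor thirteenth): not equal.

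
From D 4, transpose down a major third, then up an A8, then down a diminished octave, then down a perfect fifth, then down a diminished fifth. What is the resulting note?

Down a major third from D4: Bb3 (4 semitones down).
An augmented octave up from Bb3 is B4.
B4 down a diminished octave → B#3 (11 semitones).
Down a perfect fifth from B#3: E#3 (7 semitones down).
Down a diminished fifth from E#3: A##2 (6 semitones down).

A double-sharp 2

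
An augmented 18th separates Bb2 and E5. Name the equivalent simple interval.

A4

Subtracting seven from the interval number removes an octave: 18 − 14 = 4.
So an augmented eighteenth is 2 octaves plus an augmented fourth. The quality is unchanged.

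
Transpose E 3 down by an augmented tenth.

Counting three letter names plus an octave down from E lands on C.
Moving 17 semitones down from E3 (the size of an augmented tenth) reaches Cb2.

C-flat 2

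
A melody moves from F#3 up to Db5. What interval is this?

F to D spans six letter names (F-G-A-B-C-D), plus an octave, so the interval is some kind of thirteenth.
The major thirteenth is 21 semitones; here we have 19, two semitones narrower: diminished.
(Equivalently, a compound diminished sixth: a diminished sixth plus an octave.)

diminished thirteenth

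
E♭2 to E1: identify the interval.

Descending from Eb2 to E1 is the same interval as ascending E1 to Eb2.
E to E is the same letter name, plus an octave: an octave.
The perfect octave is 12 semitones; here we have 11, one semitone narrower: diminished.

diminished octave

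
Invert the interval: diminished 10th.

augmented 6th

First reduce the compound diminished tenth to its simple form, a diminished third.
Interval numbers invert to sum to nine: 3 + 6 = 9, so a third inverts to a sixth.
The quality also flips — diminished becomes augmented — giving an augmented sixth.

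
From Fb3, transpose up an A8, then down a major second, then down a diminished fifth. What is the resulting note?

A3

An augmented octave up from Fb3 is F4.
A major second down from F4 is Eb4.
Down a diminished fifth from Eb4: A3 (6 semitones down).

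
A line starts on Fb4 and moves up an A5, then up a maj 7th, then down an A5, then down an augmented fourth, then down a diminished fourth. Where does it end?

F4

Up an augmented fifth from Fb4: C5 (8 semitones up).
C5 up a major seventh → B5 (11 semitones).
B5 down an augmented fifth → Eb5 (8 semitones).
Down an augmented fourth from Eb5: Bbb4 (6 semitones down).
Down a diminished fourth from Bbb4: F4 (4 semitones down).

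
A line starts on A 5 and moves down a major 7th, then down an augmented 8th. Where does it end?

B double-flat 3

A major seventh down from A5 is Bb4.
An augmented octave down from Bb4 is Bbb3.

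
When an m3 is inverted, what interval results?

The rule of nine gives the new number: 9 − 3 = 6, so a third becomes a sixth.
And minor becomes major under inversion, so we get a major sixth.

major 6th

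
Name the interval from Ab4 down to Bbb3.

Descending from Ab4 to Bbb3 is the same interval as ascending Bbb3 to Ab4.
B to A spans seven letter names (B-C-D-E-F-G-A), so the interval is some kind of seventh.
Counting semitones, Bbb3→Ab4 is 11, which is the major seventh.

major seventh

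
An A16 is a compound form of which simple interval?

Each octave removed subtracts seven from the number: 16 − 14 = 2.
That makes an augmented sixteenth a compound augmented second — 2 octaves plus an augmented second.

augmented 2nd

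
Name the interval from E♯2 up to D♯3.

minor seventh

E to D spans seven letter names (E-F-G-A-B-C-D) — that makes it a seventh of some quality.
E#2 to D#3 is 10 semitones, a half step short of the major seventh (11), so this is minor.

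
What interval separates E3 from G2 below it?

Descending from E3 to G2 is the same interval as ascending G2 to E3.
G to E spans six letter names (G-A-B-C-D-E): a sixth.
Counting semitones, G2→E3 is 9, which is the major sixth.

major sixth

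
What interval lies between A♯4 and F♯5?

A to F spans six letter names (A-B-C-D-E-F): a sixth.
At 8 semitones, A#4→F#5 falls one short of a major sixth: minor.

minor 6th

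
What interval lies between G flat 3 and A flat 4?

G to A spans two letter names (G-A), plus an octave — that makes it a ninth of some quality.
Counting semitones, Gb3→Ab4 is 14, which is the major ninth.
(Equivalently, a compound major second: a major second plus an octave.)

major ninth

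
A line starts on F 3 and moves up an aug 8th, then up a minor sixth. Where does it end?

F3 up an augmented octave → F#4 (13 semitones).
Up a minor sixth from F#4: D5 (8 semitones up).

D 5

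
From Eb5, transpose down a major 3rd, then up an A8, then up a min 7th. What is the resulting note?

Down a major third from Eb5: Cb5 (4 semitones down).
An augmented octave up from Cb5 is C6.
A minor seventh up from C6 is Bb6.

Bb6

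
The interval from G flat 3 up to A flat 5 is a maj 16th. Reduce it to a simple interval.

M2

Subtracting seven from the interval number removes an octave: 16 − 14 = 2.
Quality carries through unchanged, so the simple form is a major second.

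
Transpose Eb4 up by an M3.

Three letter names up from E: G.
A major third spans 4 semitones, so from Eb4 the target pitch is G4.

G4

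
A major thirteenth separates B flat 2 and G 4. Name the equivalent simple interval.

Take out an octave (7 from the number): 13 − 7 = 6.
Quality carries through unchanged, so the simple form is a major sixth.

major sixth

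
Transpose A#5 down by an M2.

G#5

Counting two letter names down from A lands on G.
A major second spans 2 semitones, so from A#5 the target pitch is G#5.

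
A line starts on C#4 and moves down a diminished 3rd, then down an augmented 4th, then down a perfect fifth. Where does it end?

C#4 down a diminished third → A##3 (2 semitones).
A##3 down an augmented fourth → E#3 (6 semitones).
Down a perfect fifth from E#3: A#2 (7 semitones down).

A#2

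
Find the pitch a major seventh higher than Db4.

Seven letter names up from D: C.
A major seventh spans 11 semitones, so from Db4 the target pitch is C5.

C5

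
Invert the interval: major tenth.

First reduce the compound major tenth to its simple form, a major third.
Interval numbers invert to sum to nine: 3 + 6 = 9, so a third inverts to a sixth.
The quality also flips — major becomes minor — giving a minor sixth.

m6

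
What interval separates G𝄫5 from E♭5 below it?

diminished third

Descending from Gbb5 to Eb5 is the same interval as ascending Eb5 to Gbb5.
E to G spans three letter names (E-F-G), so the interval is some kind of third.
A major third would be 4 semitones; Eb5 to Gbb5 is 2, two semitones narrower, so the interval is diminished.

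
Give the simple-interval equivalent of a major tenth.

major 3rd

Subtracting seven from the interval number removes an octave: 10 − 7 = 3.
So a major tenth is an octave plus a major third. The quality is unchanged.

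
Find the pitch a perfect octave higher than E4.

The letter stays E (same as the start), shifted an octave up.
Moving 12 semitones up from E4 (the size of a perfect octave) reaches E5.

E5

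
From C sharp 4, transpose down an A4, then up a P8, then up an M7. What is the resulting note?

An augmented fourth down from C#4 is G3.
A perfect octave up from G3 is G4.
Up a major seventh from G4: F#5 (11 semitones up).

F sharp 5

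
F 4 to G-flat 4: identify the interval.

F to G spans two letter names (F-G): a second.
At 1 semitone, F4→Gb4 falls one short of a major second: minor.

minor 2nd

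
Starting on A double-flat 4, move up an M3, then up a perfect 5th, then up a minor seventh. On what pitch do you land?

F flat 6

A major third up from Abb4 is Cb5.
A perfect fifth up from Cb5 is Gb5.
Up a minor seventh from Gb5: Fb6 (10 semitones up).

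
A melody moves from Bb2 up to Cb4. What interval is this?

m9

B to C spans two letter names (B-C), plus an octave: a ninth.
Bb2 to Cb4 is 13 semitones, a half step short of the major ninth (14), so this is minor.
(Equivalently, a compound minor second: a minor second plus an octave.)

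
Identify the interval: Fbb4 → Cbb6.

F to C spans five letter names (F-G-A-B-C), plus an octave, so the interval is some kind of twelfth.
The perfect twelfth spans 19 semitones, and Fbb4 to Cbb6 is exactly 19 semitones — so this is a perfect twelfth.
(Equivalently, a compound perfect fifth: a perfect fifth plus an octave.)

P12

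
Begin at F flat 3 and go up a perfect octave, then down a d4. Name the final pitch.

C 4

Up a perfect octave from Fb3: Fb4 (12 semitones up).
A diminished fourth down from Fb4 is C4.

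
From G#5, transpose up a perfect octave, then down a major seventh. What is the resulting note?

A5

A perfect octave up from G#5 is G#6.
G#6 down a major seventh → A5 (11 semitones).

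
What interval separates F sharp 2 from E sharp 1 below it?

m9

Descending from F#2 to E#1 is the same interval as ascending E#1 to F#2.
E to F spans two letter names (E-F), plus an octave: a ninth.
E#1 to F#2 is 13 semitones, a half step short of the major ninth (14), so this is minor.
(Equivalently, a compound minor second: a minor second plus an octave.)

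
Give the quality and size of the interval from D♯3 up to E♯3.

major second

D to E spans two letter names (D-E), so the interval is some kind of second.
The major second spans 2 semitones, and D#3 to E#3 is exactly 2 semitones — so this is a major second.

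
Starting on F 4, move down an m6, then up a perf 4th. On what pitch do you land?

D 4

A minor sixth down from F4 is A3.
Up a perfect fourth from A3: D4 (5 semitones up).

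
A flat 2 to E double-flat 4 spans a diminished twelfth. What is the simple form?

Each octave removed subtracts seven from the number: 12 − 7 = 5.
Quality carries through unchanged, so the simple form is a diminished fifth.

diminished 5th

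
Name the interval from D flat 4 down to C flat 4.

M2

Descending from Db4 to Cb4 is the same interval as ascending Cb4 to Db4.
C to D spans two letter names (C-D) — that makes it a second of some quality.
Cb4 to Db4 is 2 semitones, matching the major second exactly, so the quality is major.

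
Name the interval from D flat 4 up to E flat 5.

D to E spans two letter names (D-E), plus an octave: a ninth.
Counting semitones, Db4→Eb5 is 14, which is the major ninth.
(Equivalently, a compound major second: a major second plus an octave.)

M9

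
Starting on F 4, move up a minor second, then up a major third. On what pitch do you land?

F4 up a minor second → Gb4 (1 semitone).
Gb4 up a major third → Bb4 (4 semitones).

B flat 4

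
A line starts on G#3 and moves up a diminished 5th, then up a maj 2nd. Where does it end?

A diminished fifth up from G#3 is D4.
D4 up a major second → E4 (2 semitones).

E4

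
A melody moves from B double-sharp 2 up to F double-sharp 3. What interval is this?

B to F spans five letter names (B-C-D-E-F) — that makes it a fifth of some quality.
The perfect fifth is 7 semitones; here we have 6, one semitone narrower: diminished.

d5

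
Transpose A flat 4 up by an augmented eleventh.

Four letters up from A (plus an octave) reaches D.
An augmented eleventh spans 18 semitones, so from Ab4 the target pitch is D6.

D 6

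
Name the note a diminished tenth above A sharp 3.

Counting three letter names plus an octave up from A lands on C.
Moving 14 semitones up from A#3 (the size of a diminished tenth) reaches C5.

C 5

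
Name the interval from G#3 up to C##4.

A4

G to C spans four letter names (G-A-B-C), so the interval is some kind of fourth.
A perfect fourth would be 5 semitones; G#3 to C##4 is 6, one semitone wider, so the interval is augmented.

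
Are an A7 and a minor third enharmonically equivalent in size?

No

An augmented seventh spans 12 semitones; a minor third spans 3 semitones. They differ by 9.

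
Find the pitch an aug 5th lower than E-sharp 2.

Counting five letter names down from E lands on A.
An augmented fifth spans 8 semitones, so from E#2 the target pitch is A1.

A 1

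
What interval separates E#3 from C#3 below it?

Descending from E#3 to C#3 is the same interval as ascending C#3 to E#3.
C to E spans three letter names (C-D-E), so the interval is some kind of third.
Counting semitones, C#3→E#3 is 4, which is the major third.

M3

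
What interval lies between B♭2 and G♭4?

minor thirteenth

B to G spans six letter names (B-C-D-E-F-G), plus an octave, so the interval is some kind of thirteenth.
A major thirteenth would be 21 semitones, but Bb2 to Gb4 is 20 — one semitone narrower, making it a minor thirteenth.
(Equivalently, a compound minor sixth: a minor sixth plus an octave.)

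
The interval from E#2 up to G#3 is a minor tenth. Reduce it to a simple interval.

Each octave removed subtracts seven from the number: 10 − 7 = 3.
So a minor tenth is an octave plus a minor third. The quality is unchanged.

minor third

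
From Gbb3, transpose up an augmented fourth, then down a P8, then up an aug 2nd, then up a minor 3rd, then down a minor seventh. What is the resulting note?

An augmented fourth up from Gbb3 is Cb4.
Down a perfect octave from Cb4: Cb3 (12 semitones down).
Up an augmented second from Cb3: D3 (3 semitones up).
A minor third up from D3 is F3.
A minor seventh down from F3 is G2.

G2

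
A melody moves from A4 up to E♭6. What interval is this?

A to E spans five letter names (A-B-C-D-E), plus an octave, so the interval is some kind of twelfth.
The perfect twelfth is 19 semitones; here we have 18, one semitone narrower: diminished.
(Equivalently, a compound diminished fifth: a diminished fifth plus an octave.)

diminished twelfth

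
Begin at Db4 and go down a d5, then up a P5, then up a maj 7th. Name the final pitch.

Db4 down a diminished fifth → G3 (6 semitones).
Up a perfect fifth from G3: D4 (7 semitones up).
D4 up a major seventh → C#5 (11 semitones).

C#5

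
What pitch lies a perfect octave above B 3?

The letter stays B (same as the start), shifted an octave up.
A perfect octave spans 12 semitones, so from B3 the target pitch is B4.

B 4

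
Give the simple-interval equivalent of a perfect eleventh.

Take out an octave (7 from the number): 11 − 7 = 4.
So a perfect eleventh is an octave plus a perfect fourth. The quality is unchanged.

P4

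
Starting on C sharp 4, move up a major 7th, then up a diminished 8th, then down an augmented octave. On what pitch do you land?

C#4 up a major seventh → B#4 (11 semitones).
Up a diminished octave from B#4: B5 (11 semitones up).
Down an augmented octave from B5: Bb4 (13 semitones down).

B flat 4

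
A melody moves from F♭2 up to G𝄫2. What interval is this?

minor second

F to G spans two letter names (F-G) — that makes it a second of some quality.
Fb2 to Gbb2 is 1 semitone, a half step short of the major second (2), so this is minor.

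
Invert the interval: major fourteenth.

minor 2nd

First reduce the compound major fourteenth to its simple form, a major seventh.
The rule of nine gives the new number: 9 − 7 = 2, so a seventh becomes a second.
And major becomes minor under inversion, so we get a minor second.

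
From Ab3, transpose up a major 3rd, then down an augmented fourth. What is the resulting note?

Gb3

Ab3 up a major third → C4 (4 semitones).
C4 down an augmented fourth → Gb3 (6 semitones).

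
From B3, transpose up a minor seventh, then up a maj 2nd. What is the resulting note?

B4

Up a minor seventh from B3: A4 (10 semitones up).
A major second up from A4 is B4.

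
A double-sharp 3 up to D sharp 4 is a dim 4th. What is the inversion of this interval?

augmented fifth

Inverted interval numbers add to nine, so a fourth pairs with a fifth (4 + 5 = 9).
And diminished becomes augmented under inversion, so we get an augmented fifth.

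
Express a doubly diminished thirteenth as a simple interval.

Subtracting seven from the interval number removes an octave: 13 − 7 = 6.
That makes a doubly diminished thirteenth a compound doubly diminished sixth — an octave plus a doubly diminished sixth.

dd6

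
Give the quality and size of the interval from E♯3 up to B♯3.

E to B spans five letter names (E-F-G-A-B) — that makes it a fifth of some quality.
The perfect fifth spans 7 semitones, and E#3 to B#3 is exactly 7 semitones — so this is a perfect fifth.

P5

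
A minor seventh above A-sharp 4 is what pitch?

G-sharp 5

Counting seven letter names up from A lands on G.
A minor seventh spans 10 semitones, so from A#4 the target pitch is G#5.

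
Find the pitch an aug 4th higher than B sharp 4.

E double-sharp 5

The fourth takes the letter from B up to E.
Moving 6 semitones up from B#4 (the size of an augmented fourth) reaches E##5.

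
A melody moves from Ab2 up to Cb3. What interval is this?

A to C spans three letter names (A-B-C): a third.
Ab2 to Cb3 is 3 semitones, a half step short of the major third (4), so this is minor.

minor 3rd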